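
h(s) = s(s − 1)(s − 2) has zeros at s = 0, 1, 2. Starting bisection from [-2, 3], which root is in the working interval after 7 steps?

s = 0.5 gives h = 0.375, positive; keep [-2, 0.5]
s = -0.75 gives h = -3.609375, negative; keep [-0.75, 0.5]
s = -0.125 gives h = -0.298828, negative; keep [-0.125, 0.5]
s = 0.1875 gives h = 0.2761, positive; keep [-0.125, 0.1875]
s = 0.03125 gives h = 0.0596, positive; keep [-0.125, 0.03125]
s = -0.046875 gives h = -0.1004, negative; keep [-0.046875, 0.03125]
s = -0.0078125 gives h = -0.0158, negative; keep [-0.0078125, 0.03125]

0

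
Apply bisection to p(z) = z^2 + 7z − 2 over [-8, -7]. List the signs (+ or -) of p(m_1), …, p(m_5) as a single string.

p(-7.5) = 1.75 > 0, so the root lies in [-7.5, -7]
p(-7.25) = -0.1875 < 0, so the root lies in [-7.5, -7.25]
p(-7.375) = 0.765625 > 0, so the root lies in [-7.375, -7.25]
p(-7.3125) = 0.2852 > 0, so the root lies in [-7.3125, -7.25]
p(-7.28125) = 0.0479 > 0, so the root lies in [-7.28125, -7.25]

+-+++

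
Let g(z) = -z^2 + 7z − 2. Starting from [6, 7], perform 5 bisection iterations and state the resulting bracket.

[6.6875, 6.71875]

midpoint 6.5: g = 1.25 > 0 → [6.5, 7]
midpoint 6.75: g = -0.3125 < 0 → [6.5, 6.75]
midpoint 6.625: g = 0.484375 > 0 → [6.625, 6.75]
midpoint 6.6875: g = 0.0898 > 0 → [6.6875, 6.75]
midpoint 6.71875: g = -0.1104 < 0 → [6.6875, 6.71875]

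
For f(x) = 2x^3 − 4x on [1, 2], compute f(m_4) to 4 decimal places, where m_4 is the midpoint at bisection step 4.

0.1909

x = 1.5 gives f = 0.75, positive; keep [1, 1.5]
x = 1.25 gives f = -1.09375, negative; keep [1.25, 1.5]
x = 1.375 gives f = -0.300781, negative; keep [1.375, 1.5]
x = 1.4375 gives f = 0.1909, positive; keep [1.375, 1.4375]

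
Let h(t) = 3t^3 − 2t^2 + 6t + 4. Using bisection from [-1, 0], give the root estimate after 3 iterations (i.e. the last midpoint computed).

m = -0.5, h(m) = 0.125 (+); new bracket [-1, -0.5]
m = -0.75, h(m) = -2.890625 (−); new bracket [-0.75, -0.5]
m = -0.625, h(m) = -1.263672 (−); new bracket [-0.625, -0.5]

-0.625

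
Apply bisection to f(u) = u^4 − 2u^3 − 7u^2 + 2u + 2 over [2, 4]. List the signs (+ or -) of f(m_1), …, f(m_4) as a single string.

--+-

f(3) = -28 < 0, so the root lies in [3, 4]
f(3.5) = -12.4375 < 0, so the root lies in [3.5, 4]
f(3.75) = 3.347656 > 0, so the root lies in [3.5, 3.75]
f(3.625) = -5.3279 < 0, so the root lies in [3.625, 3.75]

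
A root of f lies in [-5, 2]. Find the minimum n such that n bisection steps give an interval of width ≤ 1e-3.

13

Width after n steps is 7/2^n. Need 2^n ≥ 7/1e-3 = 7000.
2^12 = 4096 < 7000 ≤ 2^13 = 8192, so n = 13.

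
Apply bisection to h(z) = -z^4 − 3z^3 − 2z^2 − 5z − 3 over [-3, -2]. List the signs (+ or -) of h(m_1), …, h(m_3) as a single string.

m = -2.5, h(m) = 4.8125 (+); new bracket [-3, -2.5]
m = -2.75, h(m) = 0.824219 (+); new bracket [-3, -2.75]
m = -2.875, h(m) = -2.185791 (−); new bracket [-2.875, -2.75]

++-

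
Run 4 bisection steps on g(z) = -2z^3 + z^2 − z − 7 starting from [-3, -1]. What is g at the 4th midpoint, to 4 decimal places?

g(-2) = 15 > 0, so the root lies in [-2, -1]
g(-1.5) = 3.5 > 0, so the root lies in [-1.5, -1]
g(-1.25) = -0.28125 < 0, so the root lies in [-1.5, -1.25]
g(-1.375) = 1.4648 > 0, so the root lies in [-1.375, -1.25]

1.4648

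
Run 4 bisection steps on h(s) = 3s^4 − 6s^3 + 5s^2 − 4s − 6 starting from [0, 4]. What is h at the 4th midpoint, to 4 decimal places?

m = 2, h(m) = 6 (+); new bracket [0, 2]
m = 1, h(m) = -8 (−); new bracket [1, 2]
m = 1.5, h(m) = -5.8125 (−); new bracket [1.5, 2]
m = 1.75, h(m) = -1.707 (−); new bracket [1.75, 2]

-1.7070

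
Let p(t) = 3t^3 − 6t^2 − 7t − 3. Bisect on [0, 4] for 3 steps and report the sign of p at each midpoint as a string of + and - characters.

-+-

midpoint 2: p = -17 < 0 → [2, 4]
midpoint 3: p = 3 > 0 → [2, 3]
midpoint 2.5: p = -11.125 < 0 → [2.5, 3]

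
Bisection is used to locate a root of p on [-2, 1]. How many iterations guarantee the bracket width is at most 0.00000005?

Width after n steps is 3/2^n. Need 2^n ≥ 3/0.00000005 = 60000000.
2^25 = 33554432 < 60000000 ≤ 2^26 = 67108864, so n = 26.

26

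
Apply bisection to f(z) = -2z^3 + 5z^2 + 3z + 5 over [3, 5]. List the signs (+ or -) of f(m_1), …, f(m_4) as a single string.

---+

z = 4 gives f = -31, negative; keep [3, 4]
z = 3.5 gives f = -9, negative; keep [3, 3.5]
z = 3.25 gives f = -1.09375, negative; keep [3, 3.25]
z = 3.125 gives f = 2.168, positive; keep [3.125, 3.25]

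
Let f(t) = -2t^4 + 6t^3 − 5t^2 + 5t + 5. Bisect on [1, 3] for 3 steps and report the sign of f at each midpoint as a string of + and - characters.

++-

midpoint 2: f = 11 > 0 → [2, 3]
midpoint 2.5: f = 1.875 > 0 → [2.5, 3]
midpoint 2.75: f = -8.664062 < 0 → [2.5, 2.75]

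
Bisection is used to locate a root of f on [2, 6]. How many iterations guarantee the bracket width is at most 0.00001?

19

Width after n steps is 4/2^n. Need 2^n ≥ 4/0.00001 = 400000.
2^18 = 262144 < 400000 ≤ 2^19 = 524288, so n = 19.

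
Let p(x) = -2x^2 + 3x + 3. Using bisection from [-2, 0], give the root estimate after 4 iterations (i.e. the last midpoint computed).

p(-1) = -2 < 0, so the root lies in [-1, 0]
p(-0.5) = 1 > 0, so the root lies in [-1, -0.5]
p(-0.75) = -0.375 < 0, so the root lies in [-0.75, -0.5]
p(-0.625) = 0.3438 > 0, so the root lies in [-0.75, -0.625]

-0.625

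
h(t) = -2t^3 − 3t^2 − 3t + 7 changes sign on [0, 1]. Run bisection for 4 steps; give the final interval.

[0.875, 0.9375]

midpoint 0.5: h = 4.5 > 0 → [0.5, 1]
midpoint 0.75: h = 2.21875 > 0 → [0.75, 1]
midpoint 0.875: h = 0.738281 > 0 → [0.875, 1]
midpoint 0.9375: h = -0.0972 < 0 → [0.875, 0.9375]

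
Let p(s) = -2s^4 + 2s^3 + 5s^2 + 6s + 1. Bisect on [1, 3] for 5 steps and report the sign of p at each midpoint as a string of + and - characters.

s = 2 gives p = 17, positive; keep [2, 3]
s = 2.5 gives p = 0.375, positive; keep [2.5, 3]
s = 2.75 gives p = -17.476562, negative; keep [2.5, 2.75]
s = 2.625 gives p = -7.5825, negative; keep [2.5, 2.625]
s = 2.5625 gives p = -3.3755, negative; keep [2.5, 2.5625]

++---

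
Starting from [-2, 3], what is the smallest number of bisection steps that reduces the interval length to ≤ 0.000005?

20

Width after n steps is 5/2^n. Need 2^n ≥ 5/0.000005 = 1000000.
2^19 = 524288 < 1000000 ≤ 2^20 = 1048576, so n = 20.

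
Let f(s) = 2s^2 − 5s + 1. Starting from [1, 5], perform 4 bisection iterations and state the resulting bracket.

m = 3, f(m) = 4 (+); new bracket [1, 3]
m = 2, f(m) = -1 (−); new bracket [2, 3]
m = 2.5, f(m) = 1 (+); new bracket [2, 2.5]
m = 2.25, f(m) = -0.125 (−); new bracket [2.25, 2.5]

[2.25, 2.5]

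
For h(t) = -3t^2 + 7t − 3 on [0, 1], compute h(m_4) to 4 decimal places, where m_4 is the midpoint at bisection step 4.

-0.0117

h(0.5) = -0.25 < 0, so the root lies in [0.5, 1]
h(0.75) = 0.5625 > 0, so the root lies in [0.5, 0.75]
h(0.625) = 0.203125 > 0, so the root lies in [0.5, 0.625]
h(0.5625) = -0.0117 < 0, so the root lies in [0.5625, 0.625]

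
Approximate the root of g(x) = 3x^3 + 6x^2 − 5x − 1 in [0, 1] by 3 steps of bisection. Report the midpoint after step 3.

0.875

g(0.5) = -1.625 < 0, so the root lies in [0.5, 1]
g(0.75) = -0.109375 < 0, so the root lies in [0.75, 1]
g(0.875) = 1.228516 > 0, so the root lies in [0.75, 0.875]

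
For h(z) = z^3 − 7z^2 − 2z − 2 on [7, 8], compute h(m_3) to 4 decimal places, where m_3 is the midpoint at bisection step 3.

z = 7.5 gives h = 11.125, positive; keep [7, 7.5]
z = 7.25 gives h = -3.359375, negative; keep [7.25, 7.5]
z = 7.375 gives h = 3.646484, positive; keep [7.25, 7.375]

3.6465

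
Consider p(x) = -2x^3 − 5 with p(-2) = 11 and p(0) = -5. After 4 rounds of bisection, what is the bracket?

midpoint -1: p = -3 < 0 → [-2, -1]
midpoint -1.5: p = 1.75 > 0 → [-1.5, -1]
midpoint -1.25: p = -1.09375 < 0 → [-1.5, -1.25]
midpoint -1.375: p = 0.1992 > 0 → [-1.375, -1.25]

[-1.375, -1.25]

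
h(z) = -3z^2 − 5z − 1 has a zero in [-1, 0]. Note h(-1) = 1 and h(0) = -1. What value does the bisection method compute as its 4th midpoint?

-0.1875

midpoint -0.5: h = 0.75 > 0 → [-0.5, 0]
midpoint -0.25: h = 0.0625 > 0 → [-0.25, 0]
midpoint -0.125: h = -0.421875 < 0 → [-0.25, -0.125]
midpoint -0.1875: h = -0.168 < 0 → [-0.25, -0.1875]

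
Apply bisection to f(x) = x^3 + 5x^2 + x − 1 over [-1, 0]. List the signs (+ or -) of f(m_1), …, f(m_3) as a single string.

f(-0.5) = -0.375 < 0, so the root lies in [-1, -0.5]
f(-0.75) = 0.640625 > 0, so the root lies in [-0.75, -0.5]
f(-0.625) = 0.083984 > 0, so the root lies in [-0.625, -0.5]

-++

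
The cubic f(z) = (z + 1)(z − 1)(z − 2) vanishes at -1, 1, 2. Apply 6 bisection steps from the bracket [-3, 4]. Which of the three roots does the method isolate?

-1

midpoint 0.5: f = 1.125 > 0 → [-3, 0.5]
midpoint -1.25: f = -1.828125 < 0 → [-1.25, 0.5]
midpoint -0.375: f = 2.041016 > 0 → [-1.25, -0.375]
midpoint -0.8125: f = 0.9558 > 0 → [-1.25, -0.8125]
midpoint -1.03125: f = -0.1924 < 0 → [-1.03125, -0.8125]
midpoint -0.921875: f = 0.4387 > 0 → [-1.03125, -0.921875]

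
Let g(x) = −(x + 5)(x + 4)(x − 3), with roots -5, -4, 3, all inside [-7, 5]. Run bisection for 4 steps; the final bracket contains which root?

3

midpoint -1: g = 48 > 0 → [-1, 5]
midpoint 2: g = 42 > 0 → [2, 5]
midpoint 3.5: g = -31.875 < 0 → [2, 3.5]
midpoint 2.75: g = 13.0781 > 0 → [2.75, 3.5]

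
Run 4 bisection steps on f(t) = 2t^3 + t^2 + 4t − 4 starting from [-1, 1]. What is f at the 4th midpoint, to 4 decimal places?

-0.6211

m = 0, f(m) = -4 (−); new bracket [0, 1]
m = 0.5, f(m) = -1.5 (−); new bracket [0.5, 1]
m = 0.75, f(m) = 0.40625 (+); new bracket [0.5, 0.75]
m = 0.625, f(m) = -0.6211 (−); new bracket [0.625, 0.75]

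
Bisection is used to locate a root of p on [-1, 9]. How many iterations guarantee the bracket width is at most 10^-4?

Width after n steps is 10/2^n. Need 2^n ≥ 10/10^-4 = 100000.
2^16 = 65536 < 100000 ≤ 2^17 = 131072, so n = 17.

17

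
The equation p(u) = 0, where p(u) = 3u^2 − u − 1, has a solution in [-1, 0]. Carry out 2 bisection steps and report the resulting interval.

[-0.5, -0.25]

m = -0.5, p(m) = 0.25 (+); new bracket [-0.5, 0]
m = -0.25, p(m) = -0.5625 (−); new bracket [-0.5, -0.25]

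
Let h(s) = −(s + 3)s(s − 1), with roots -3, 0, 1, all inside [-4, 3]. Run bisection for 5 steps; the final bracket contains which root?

-3

midpoint -0.5: h = -1.875 < 0 → [-4, -0.5]
midpoint -2.25: h = -5.484375 < 0 → [-4, -2.25]
midpoint -3.125: h = 1.611328 > 0 → [-3.125, -2.25]
midpoint -2.6875: h = -3.0969 < 0 → [-3.125, -2.6875]
midpoint -2.90625: h = -1.0643 < 0 → [-3.125, -2.90625]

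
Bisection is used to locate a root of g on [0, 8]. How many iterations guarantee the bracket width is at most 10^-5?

20

Width after n steps is 8/2^n. Need 2^n ≥ 8/10^-5 = 800000.
2^19 = 524288 < 800000 ≤ 2^20 = 1048576, so n = 20.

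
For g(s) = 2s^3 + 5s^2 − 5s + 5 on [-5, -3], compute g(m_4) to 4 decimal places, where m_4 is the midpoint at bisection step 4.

s = -4 gives g = -23, negative; keep [-4, -3]
s = -3.5 gives g = -2, negative; keep [-3.5, -3]
s = -3.25 gives g = 5.40625, positive; keep [-3.5, -3.25]
s = -3.375 gives g = 1.9414, positive; keep [-3.5, -3.375]

1.9414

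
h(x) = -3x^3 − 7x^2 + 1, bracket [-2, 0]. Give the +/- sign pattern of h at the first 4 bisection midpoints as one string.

--++

midpoint -1: h = -3 < 0 → [-1, 0]
midpoint -0.5: h = -0.375 < 0 → [-0.5, 0]
midpoint -0.25: h = 0.609375 > 0 → [-0.5, -0.25]
midpoint -0.375: h = 0.1738 > 0 → [-0.5, -0.375]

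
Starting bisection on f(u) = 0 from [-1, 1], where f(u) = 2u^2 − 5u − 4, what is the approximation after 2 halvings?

midpoint 0: f = -4 < 0 → [-1, 0]
midpoint -0.5: f = -1 < 0 → [-1, -0.5]

-0.5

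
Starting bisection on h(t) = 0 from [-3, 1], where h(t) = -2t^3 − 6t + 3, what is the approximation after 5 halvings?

h(-1) = 11 > 0, so the root lies in [-1, 1]
h(0) = 3 > 0, so the root lies in [0, 1]
h(0.5) = -0.25 < 0, so the root lies in [0, 0.5]
h(0.25) = 1.4688 > 0, so the root lies in [0.25, 0.5]
h(0.375) = 0.6445 > 0, so the root lies in [0.375, 0.5]

0.375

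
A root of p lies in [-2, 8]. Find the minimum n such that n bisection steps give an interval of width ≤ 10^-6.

24

Width after n steps is 10/2^n. Need 2^n ≥ 10/10^-6 = 10000000.
2^23 = 8388608 < 10000000 ≤ 2^24 = 16777216, so n = 24.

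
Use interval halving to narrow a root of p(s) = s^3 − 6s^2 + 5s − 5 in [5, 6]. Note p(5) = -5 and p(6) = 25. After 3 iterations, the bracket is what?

[5.125, 5.25]

p(5.5) = 7.375 > 0, so the root lies in [5, 5.5]
p(5.25) = 0.578125 > 0, so the root lies in [5, 5.25]
p(5.125) = -2.357422 < 0, so the root lies in [5.125, 5.25]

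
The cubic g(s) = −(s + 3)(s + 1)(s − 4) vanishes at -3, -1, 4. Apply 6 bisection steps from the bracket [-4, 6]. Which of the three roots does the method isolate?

4

g(1) = 24 > 0, so the root lies in [1, 6]
g(3.5) = 14.625 > 0, so the root lies in [3.5, 6]
g(4.75) = -33.421875 < 0, so the root lies in [3.5, 4.75]
g(4.125) = -4.5645 < 0, so the root lies in [3.5, 4.125]
g(3.8125) = 6.1472 > 0, so the root lies in [3.8125, 4.125]
g(3.96875) = 1.0821 > 0, so the root lies in [3.96875, 4.125]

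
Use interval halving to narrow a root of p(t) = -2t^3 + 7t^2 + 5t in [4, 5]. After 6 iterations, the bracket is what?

m = 4.5, p(m) = -18 (−); new bracket [4, 4.5]
m = 4.25, p(m) = -5.84375 (−); new bracket [4, 4.25]
m = 4.125, p(m) = -0.644531 (−); new bracket [4, 4.125]
m = 4.0625, p(m) = 1.7456 (+); new bracket [4.0625, 4.125]
m = 4.09375, p(m) = 0.5677 (+); new bracket [4.09375, 4.125]
m = 4.109375, p(m) = -0.0341 (−); new bracket [4.09375, 4.109375]

[4.09375, 4.109375]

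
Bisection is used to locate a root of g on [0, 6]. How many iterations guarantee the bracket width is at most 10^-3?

Width after n steps is 6/2^n. Need 2^n ≥ 6/10^-3 = 6000.
2^12 = 4096 < 6000 ≤ 2^13 = 8192, so n = 13.

13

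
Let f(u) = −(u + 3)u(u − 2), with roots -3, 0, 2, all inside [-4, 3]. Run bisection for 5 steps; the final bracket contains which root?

-3

midpoint -0.5: f = -3.125 < 0 → [-4, -0.5]
midpoint -2.25: f = -7.171875 < 0 → [-4, -2.25]
midpoint -3.125: f = 2.001953 > 0 → [-3.125, -2.25]
midpoint -2.6875: f = -3.9368 < 0 → [-3.125, -2.6875]
midpoint -2.90625: f = -1.3368 < 0 → [-3.125, -2.90625]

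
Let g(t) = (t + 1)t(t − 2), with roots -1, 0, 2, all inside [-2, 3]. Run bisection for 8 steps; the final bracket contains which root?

m = 0.5, g(m) = -1.125 (−); new bracket [0.5, 3]
m = 1.75, g(m) = -1.203125 (−); new bracket [1.75, 3]
m = 2.375, g(m) = 3.005859 (+); new bracket [1.75, 2.375]
m = 2.0625, g(m) = 0.3948 (+); new bracket [1.75, 2.0625]
m = 1.90625, g(m) = -0.5194 (−); new bracket [1.90625, 2.0625]
m = 1.984375, g(m) = -0.0925 (−); new bracket [1.984375, 2.0625]
m = 2.0234375, g(m) = 0.1434 (+); new bracket [1.984375, 2.0234375]
m = 2.00390625, g(m) = 0.0235 (+); new bracket [1.984375, 2.00390625]

2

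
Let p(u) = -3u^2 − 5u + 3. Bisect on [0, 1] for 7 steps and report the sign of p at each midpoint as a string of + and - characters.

-+++-++

midpoint 0.5: p = -0.25 < 0 → [0, 0.5]
midpoint 0.25: p = 1.5625 > 0 → [0.25, 0.5]
midpoint 0.375: p = 0.703125 > 0 → [0.375, 0.5]
midpoint 0.4375: p = 0.2383 > 0 → [0.4375, 0.5]
midpoint 0.46875: p = -0.0029 < 0 → [0.4375, 0.46875]
midpoint 0.453125: p = 0.1184 > 0 → [0.453125, 0.46875]
midpoint 0.4609375: p = 0.0579 > 0 → [0.4609375, 0.46875]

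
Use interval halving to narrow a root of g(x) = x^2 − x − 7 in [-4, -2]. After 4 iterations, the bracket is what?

x = -3 gives g = 5, positive; keep [-3, -2]
x = -2.5 gives g = 1.75, positive; keep [-2.5, -2]
x = -2.25 gives g = 0.3125, positive; keep [-2.25, -2]
x = -2.125 gives g = -0.3594, negative; keep [-2.25, -2.125]

[-2.25, -2.125]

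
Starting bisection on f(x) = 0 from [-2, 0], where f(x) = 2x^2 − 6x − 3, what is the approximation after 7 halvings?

m = -1, f(m) = 5 (+); new bracket [-1, 0]
m = -0.5, f(m) = 0.5 (+); new bracket [-0.5, 0]
m = -0.25, f(m) = -1.375 (−); new bracket [-0.5, -0.25]
m = -0.375, f(m) = -0.4688 (−); new bracket [-0.5, -0.375]
m = -0.4375, f(m) = 0.0078 (+); new bracket [-0.4375, -0.375]
m = -0.40625, f(m) = -0.2324 (−); new bracket [-0.4375, -0.40625]
m = -0.421875, f(m) = -0.1128 (−); new bracket [-0.4375, -0.421875]

-0.421875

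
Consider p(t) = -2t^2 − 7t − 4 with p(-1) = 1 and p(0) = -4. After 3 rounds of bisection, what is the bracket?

t = -0.5 gives p = -1, negative; keep [-1, -0.5]
t = -0.75 gives p = 0.125, positive; keep [-0.75, -0.5]
t = -0.625 gives p = -0.40625, negative; keep [-0.75, -0.625]

[-0.75, -0.625]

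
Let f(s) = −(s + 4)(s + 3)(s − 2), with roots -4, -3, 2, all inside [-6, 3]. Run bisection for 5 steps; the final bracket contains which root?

2

s = -1.5 gives f = 13.125, positive; keep [-1.5, 3]
s = 0.75 gives f = 22.265625, positive; keep [0.75, 3]
s = 1.875 gives f = 3.580078, positive; keep [1.875, 3]
s = 2.4375 gives f = -15.3142, negative; keep [1.875, 2.4375]
s = 2.15625 gives f = -4.9599, negative; keep [1.875, 2.15625]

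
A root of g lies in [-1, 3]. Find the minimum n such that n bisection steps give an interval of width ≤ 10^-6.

22

Width after n steps is 4/2^n. Need 2^n ≥ 4/10^-6 = 4000000.
2^21 = 2097152 < 4000000 ≤ 2^22 = 4194304, so n = 22.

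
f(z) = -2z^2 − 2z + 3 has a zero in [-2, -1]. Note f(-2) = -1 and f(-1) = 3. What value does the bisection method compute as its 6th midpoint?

z = -1.5 gives f = 1.5, positive; keep [-2, -1.5]
z = -1.75 gives f = 0.375, positive; keep [-2, -1.75]
z = -1.875 gives f = -0.28125, negative; keep [-1.875, -1.75]
z = -1.8125 gives f = 0.0547, positive; keep [-1.875, -1.8125]
z = -1.84375 gives f = -0.1113, negative; keep [-1.84375, -1.8125]
z = -1.828125 gives f = -0.0278, negative; keep [-1.828125, -1.8125]

-1.828125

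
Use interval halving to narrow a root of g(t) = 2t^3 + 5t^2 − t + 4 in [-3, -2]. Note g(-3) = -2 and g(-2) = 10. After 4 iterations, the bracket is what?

[-2.9375, -2.875]

t = -2.5 gives g = 6.5, positive; keep [-3, -2.5]
t = -2.75 gives g = 2.96875, positive; keep [-3, -2.75]
t = -2.875 gives g = 0.675781, positive; keep [-3, -2.875]
t = -2.9375 gives g = -0.6128, negative; keep [-2.9375, -2.875]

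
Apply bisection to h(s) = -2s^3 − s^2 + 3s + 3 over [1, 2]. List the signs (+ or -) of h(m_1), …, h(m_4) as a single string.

-++-

midpoint 1.5: h = -1.5 < 0 → [1, 1.5]
midpoint 1.25: h = 1.28125 > 0 → [1.25, 1.5]
midpoint 1.375: h = 0.035156 > 0 → [1.375, 1.5]
midpoint 1.4375: h = -0.6948 < 0 → [1.375, 1.4375]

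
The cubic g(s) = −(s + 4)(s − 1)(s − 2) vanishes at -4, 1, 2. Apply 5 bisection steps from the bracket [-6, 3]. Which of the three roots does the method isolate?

-4

g(-1.5) = -21.875 < 0, so the root lies in [-6, -1.5]
g(-3.75) = -6.828125 < 0, so the root lies in [-6, -3.75]
g(-4.875) = 35.341797 > 0, so the root lies in [-4.875, -3.75]
g(-4.3125) = 10.4797 > 0, so the root lies in [-4.3125, -3.75]
g(-4.03125) = 0.9483 > 0, so the root lies in [-4.03125, -3.75]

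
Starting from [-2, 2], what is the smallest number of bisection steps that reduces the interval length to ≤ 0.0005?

13

Width after n steps is 4/2^n. Need 2^n ≥ 4/0.0005 = 8000.
2^12 = 4096 < 8000 ≤ 2^13 = 8192, so n = 13.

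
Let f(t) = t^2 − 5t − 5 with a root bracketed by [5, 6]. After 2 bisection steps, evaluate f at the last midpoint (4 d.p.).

m = 5.5, f(m) = -2.25 (−); new bracket [5.5, 6]
m = 5.75, f(m) = -0.6875 (−); new bracket [5.75, 6]

-0.6875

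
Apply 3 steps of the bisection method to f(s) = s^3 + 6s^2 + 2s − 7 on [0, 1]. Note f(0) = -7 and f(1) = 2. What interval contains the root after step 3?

[0.75, 0.875]

m = 0.5, f(m) = -4.375 (−); new bracket [0.5, 1]
m = 0.75, f(m) = -1.703125 (−); new bracket [0.75, 1]
m = 0.875, f(m) = 0.013672 (+); new bracket [0.75, 0.875]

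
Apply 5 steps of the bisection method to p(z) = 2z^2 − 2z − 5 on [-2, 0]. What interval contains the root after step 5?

midpoint -1: p = -1 < 0 → [-2, -1]
midpoint -1.5: p = 2.5 > 0 → [-1.5, -1]
midpoint -1.25: p = 0.625 > 0 → [-1.25, -1]
midpoint -1.125: p = -0.2188 < 0 → [-1.25, -1.125]
midpoint -1.1875: p = 0.1953 > 0 → [-1.1875, -1.125]

[-1.1875, -1.125]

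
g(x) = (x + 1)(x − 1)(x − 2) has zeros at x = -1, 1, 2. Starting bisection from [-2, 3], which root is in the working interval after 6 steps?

-1

g(0.5) = 1.125 > 0, so the root lies in [-2, 0.5]
g(-0.75) = 1.203125 > 0, so the root lies in [-2, -0.75]
g(-1.375) = -3.005859 < 0, so the root lies in [-1.375, -0.75]
g(-1.0625) = -0.3948 < 0, so the root lies in [-1.0625, -0.75]
g(-0.90625) = 0.5194 > 0, so the root lies in [-1.0625, -0.90625]
g(-0.984375) = 0.0925 > 0, so the root lies in [-1.0625, -0.984375]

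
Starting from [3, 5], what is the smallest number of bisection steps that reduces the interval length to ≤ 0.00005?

16

Width after n steps is 2/2^n. Need 2^n ≥ 2/0.00005 = 40000.
2^15 = 32768 < 40000 ≤ 2^16 = 65536, so n = 16.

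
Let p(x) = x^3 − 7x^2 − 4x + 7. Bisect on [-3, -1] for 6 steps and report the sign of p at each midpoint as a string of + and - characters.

x = -2 gives p = -21, negative; keep [-2, -1]
x = -1.5 gives p = -6.125, negative; keep [-1.5, -1]
x = -1.25 gives p = -0.890625, negative; keep [-1.25, -1]
x = -1.125 gives p = 1.2168, positive; keep [-1.25, -1.125]
x = -1.1875 gives p = 0.2043, positive; keep [-1.25, -1.1875]
x = -1.21875 gives p = -0.3327, negative; keep [-1.21875, -1.1875]

---++-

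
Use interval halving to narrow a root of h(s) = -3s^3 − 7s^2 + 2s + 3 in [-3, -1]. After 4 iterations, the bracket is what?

[-2.5, -2.375]

m = -2, h(m) = -5 (−); new bracket [-3, -2]
m = -2.5, h(m) = 1.125 (+); new bracket [-2.5, -2]
m = -2.25, h(m) = -2.765625 (−); new bracket [-2.5, -2.25]
m = -2.375, h(m) = -1.0449 (−); new bracket [-2.5, -2.375]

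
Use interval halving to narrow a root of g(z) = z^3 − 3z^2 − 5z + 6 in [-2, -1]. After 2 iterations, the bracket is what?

m = -1.5, g(m) = 3.375 (+); new bracket [-2, -1.5]
m = -1.75, g(m) = 0.203125 (+); new bracket [-2, -1.75]

[-2, -1.75]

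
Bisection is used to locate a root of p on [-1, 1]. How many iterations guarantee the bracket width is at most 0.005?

9

Width after n steps is 2/2^n. Need 2^n ≥ 2/0.005 = 400.
2^8 = 256 < 400 ≤ 2^9 = 512, so n = 9.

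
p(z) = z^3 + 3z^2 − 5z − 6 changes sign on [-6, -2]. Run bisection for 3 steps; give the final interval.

[-4, -3.5]

midpoint -4: p = -2 < 0 → [-4, -2]
midpoint -3: p = 9 > 0 → [-4, -3]
midpoint -3.5: p = 5.375 > 0 → [-4, -3.5]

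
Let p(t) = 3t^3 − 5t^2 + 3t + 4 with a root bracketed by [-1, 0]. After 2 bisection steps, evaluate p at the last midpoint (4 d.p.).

m = -0.5, p(m) = 0.875 (+); new bracket [-1, -0.5]
m = -0.75, p(m) = -2.328125 (−); new bracket [-0.75, -0.5]

-2.3281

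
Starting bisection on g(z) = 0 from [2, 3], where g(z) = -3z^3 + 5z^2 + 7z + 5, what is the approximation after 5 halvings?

z = 2.5 gives g = 6.875, positive; keep [2.5, 3]
z = 2.75 gives g = -0.328125, negative; keep [2.5, 2.75]
z = 2.625 gives g = 3.564453, positive; keep [2.625, 2.75]
z = 2.6875 gives g = 1.6931, positive; keep [2.6875, 2.75]
z = 2.71875 gives g = 0.7015, positive; keep [2.71875, 2.75]

2.71875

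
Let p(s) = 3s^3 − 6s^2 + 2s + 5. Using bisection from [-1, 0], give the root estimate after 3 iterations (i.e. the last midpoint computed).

-0.625

m = -0.5, p(m) = 2.125 (+); new bracket [-1, -0.5]
m = -0.75, p(m) = -1.140625 (−); new bracket [-0.75, -0.5]
m = -0.625, p(m) = 0.673828 (+); new bracket [-0.75, -0.625]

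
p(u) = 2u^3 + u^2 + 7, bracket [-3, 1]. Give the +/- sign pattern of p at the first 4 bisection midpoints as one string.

midpoint -1: p = 6 > 0 → [-3, -1]
midpoint -2: p = -5 < 0 → [-2, -1]
midpoint -1.5: p = 2.5 > 0 → [-2, -1.5]
midpoint -1.75: p = -0.6562 < 0 → [-1.75, -1.5]

+-+-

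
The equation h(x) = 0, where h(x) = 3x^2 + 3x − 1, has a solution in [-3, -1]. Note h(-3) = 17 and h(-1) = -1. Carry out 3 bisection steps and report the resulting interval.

x = -2 gives h = 5, positive; keep [-2, -1]
x = -1.5 gives h = 1.25, positive; keep [-1.5, -1]
x = -1.25 gives h = -0.0625, negative; keep [-1.5, -1.25]

[-1.5, -1.25]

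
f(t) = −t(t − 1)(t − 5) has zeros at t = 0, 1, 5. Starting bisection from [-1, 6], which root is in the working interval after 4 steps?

5

t = 2.5 gives f = 9.375, positive; keep [2.5, 6]
t = 4.25 gives f = 10.359375, positive; keep [4.25, 6]
t = 5.125 gives f = -2.642578, negative; keep [4.25, 5.125]
t = 4.6875 gives f = 5.4016, positive; keep [4.6875, 5.125]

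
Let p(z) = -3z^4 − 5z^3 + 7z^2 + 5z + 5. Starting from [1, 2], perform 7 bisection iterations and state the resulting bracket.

[1.40625, 1.4140625]

p(1.5) = -3.8125 < 0, so the root lies in [1, 1.5]
p(1.25) = 5.097656 > 0, so the root lies in [1.25, 1.5]
p(1.375) = 1.387939 > 0, so the root lies in [1.375, 1.5]
p(1.4375) = -1.0101 < 0, so the root lies in [1.375, 1.4375]
p(1.40625) = 0.2375 > 0, so the root lies in [1.40625, 1.4375]
p(1.421875) = -0.3739 < 0, so the root lies in [1.40625, 1.421875]
p(1.4140625) = -0.0652 < 0, so the root lies in [1.40625, 1.4140625]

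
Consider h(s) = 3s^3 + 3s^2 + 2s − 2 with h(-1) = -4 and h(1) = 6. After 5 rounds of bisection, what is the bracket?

midpoint 0: h = -2 < 0 → [0, 1]
midpoint 0.5: h = 0.125 > 0 → [0, 0.5]
midpoint 0.25: h = -1.265625 < 0 → [0.25, 0.5]
midpoint 0.375: h = -0.6699 < 0 → [0.375, 0.5]
midpoint 0.4375: h = -0.2996 < 0 → [0.4375, 0.5]

[0.4375, 0.5]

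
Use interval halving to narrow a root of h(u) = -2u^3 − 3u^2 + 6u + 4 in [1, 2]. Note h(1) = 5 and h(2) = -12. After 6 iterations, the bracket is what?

[1.46875, 1.484375]

midpoint 1.5: h = -0.5 < 0 → [1, 1.5]
midpoint 1.25: h = 2.90625 > 0 → [1.25, 1.5]
midpoint 1.375: h = 1.378906 > 0 → [1.375, 1.5]
midpoint 1.4375: h = 0.4849 > 0 → [1.4375, 1.5]
midpoint 1.46875: h = 0.004 > 0 → [1.46875, 1.5]
midpoint 1.484375: h = -0.2451 < 0 → [1.46875, 1.484375]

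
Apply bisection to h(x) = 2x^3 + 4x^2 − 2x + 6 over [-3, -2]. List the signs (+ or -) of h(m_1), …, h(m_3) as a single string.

++-

h(-2.5) = 4.75 > 0, so the root lies in [-3, -2.5]
h(-2.75) = 0.15625 > 0, so the root lies in [-3, -2.75]
h(-2.875) = -2.714844 < 0, so the root lies in [-2.875, -2.75]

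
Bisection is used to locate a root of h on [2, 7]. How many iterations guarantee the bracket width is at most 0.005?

Width after n steps is 5/2^n. Need 2^n ≥ 5/0.005 = 1000.
2^9 = 512 < 1000 ≤ 2^10 = 1024, so n = 10.

10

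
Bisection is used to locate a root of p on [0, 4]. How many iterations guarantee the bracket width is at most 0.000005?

20

Width after n steps is 4/2^n. Need 2^n ≥ 4/0.000005 = 800000.
2^19 = 524288 < 800000 ≤ 2^20 = 1048576, so n = 20.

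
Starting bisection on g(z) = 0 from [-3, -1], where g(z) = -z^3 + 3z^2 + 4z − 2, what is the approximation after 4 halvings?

m = -2, g(m) = 10 (+); new bracket [-2, -1]
m = -1.5, g(m) = 2.125 (+); new bracket [-1.5, -1]
m = -1.25, g(m) = -0.359375 (−); new bracket [-1.5, -1.25]
m = -1.375, g(m) = 0.7715 (+); new bracket [-1.375, -1.25]

-1.375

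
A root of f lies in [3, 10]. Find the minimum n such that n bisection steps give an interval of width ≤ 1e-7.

Width after n steps is 7/2^n. Need 2^n ≥ 7/1e-7 = 70000000.
2^26 = 67108864 < 70000000 ≤ 2^27 = 134217728, so n = 27.

27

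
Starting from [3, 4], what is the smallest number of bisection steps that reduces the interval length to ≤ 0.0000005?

21

Width after n steps is 1/2^n. Need 2^n ≥ 1/0.0000005 = 2000000.
2^20 = 1048576 < 2000000 ≤ 2^21 = 2097152, so n = 21.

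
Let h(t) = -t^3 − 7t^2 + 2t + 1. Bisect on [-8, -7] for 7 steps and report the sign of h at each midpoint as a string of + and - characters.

+-+++++

h(-7.5) = 14.125 > 0, so the root lies in [-7.5, -7]
h(-7.25) = -0.359375 < 0, so the root lies in [-7.5, -7.25]
h(-7.375) = 6.646484 > 0, so the root lies in [-7.375, -7.25]
h(-7.3125) = 3.0852 > 0, so the root lies in [-7.3125, -7.25]
h(-7.28125) = 1.3484 > 0, so the root lies in [-7.28125, -7.25]
h(-7.265625) = 0.4909 > 0, so the root lies in [-7.265625, -7.25]
h(-7.2578125) = 0.0649 > 0, so the root lies in [-7.2578125, -7.25]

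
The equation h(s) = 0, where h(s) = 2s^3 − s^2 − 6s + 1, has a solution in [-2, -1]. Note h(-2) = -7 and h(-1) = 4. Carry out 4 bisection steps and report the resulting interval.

midpoint -1.5: h = 1 > 0 → [-2, -1.5]
midpoint -1.75: h = -2.28125 < 0 → [-1.75, -1.5]
midpoint -1.625: h = -0.472656 < 0 → [-1.625, -1.5]
midpoint -1.5625: h = 0.3042 > 0 → [-1.625, -1.5625]

[-1.625, -1.5625]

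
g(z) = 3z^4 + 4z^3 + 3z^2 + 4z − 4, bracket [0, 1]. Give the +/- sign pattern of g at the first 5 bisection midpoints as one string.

-+++-

g(0.5) = -0.5625 < 0, so the root lies in [0.5, 1]
g(0.75) = 3.324219 > 0, so the root lies in [0.5, 0.75]
g(0.625) = 1.106201 > 0, so the root lies in [0.5, 0.625]
g(0.5625) = 0.2115 > 0, so the root lies in [0.5, 0.5625]
g(0.53125) = -0.1896 < 0, so the root lies in [0.53125, 0.5625]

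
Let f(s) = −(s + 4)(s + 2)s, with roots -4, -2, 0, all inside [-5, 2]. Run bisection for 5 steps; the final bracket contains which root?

f(-1.5) = 1.875 > 0, so the root lies in [-1.5, 2]
f(0.25) = -2.390625 < 0, so the root lies in [-1.5, 0.25]
f(-0.625) = 2.900391 > 0, so the root lies in [-0.625, 0.25]
f(-0.1875) = 1.2957 > 0, so the root lies in [-0.1875, 0.25]
f(0.03125) = -0.2559 < 0, so the root lies in [-0.1875, 0.03125]

0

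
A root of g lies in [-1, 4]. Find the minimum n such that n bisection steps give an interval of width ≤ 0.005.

10

Width after n steps is 5/2^n. Need 2^n ≥ 5/0.005 = 1000.
2^9 = 512 < 1000 ≤ 2^10 = 1024, so n = 10.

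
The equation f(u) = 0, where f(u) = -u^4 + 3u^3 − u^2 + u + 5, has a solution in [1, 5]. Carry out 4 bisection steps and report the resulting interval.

u = 3 gives f = -1, negative; keep [1, 3]
u = 2 gives f = 11, positive; keep [2, 3]
u = 2.5 gives f = 9.0625, positive; keep [2.5, 3]
u = 2.75 gives f = 5.3867, positive; keep [2.75, 3]

[2.75, 3]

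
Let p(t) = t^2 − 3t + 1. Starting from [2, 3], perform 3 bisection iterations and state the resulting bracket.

p(2.5) = -0.25 < 0, so the root lies in [2.5, 3]
p(2.75) = 0.3125 > 0, so the root lies in [2.5, 2.75]
p(2.625) = 0.015625 > 0, so the root lies in [2.5, 2.625]

[2.5, 2.625]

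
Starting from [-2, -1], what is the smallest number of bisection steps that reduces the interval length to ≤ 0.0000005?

Width after n steps is 1/2^n. Need 2^n ≥ 1/0.0000005 = 2000000.
2^20 = 1048576 < 2000000 ≤ 2^21 = 2097152, so n = 21.

21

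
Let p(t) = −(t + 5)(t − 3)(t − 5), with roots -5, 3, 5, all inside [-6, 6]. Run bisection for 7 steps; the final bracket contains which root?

-5

m = 0, p(m) = -75 (−); new bracket [-6, 0]
m = -3, p(m) = -96 (−); new bracket [-6, -3]
m = -4.5, p(m) = -35.625 (−); new bracket [-6, -4.5]
m = -5.25, p(m) = 21.1406 (+); new bracket [-5.25, -4.5]
m = -4.875, p(m) = -9.7207 (−); new bracket [-5.25, -4.875]
m = -5.0625, p(m) = 5.0706 (+); new bracket [-5.0625, -4.875]
m = -4.96875, p(m) = -2.4825 (−); new bracket [-5.0625, -4.96875]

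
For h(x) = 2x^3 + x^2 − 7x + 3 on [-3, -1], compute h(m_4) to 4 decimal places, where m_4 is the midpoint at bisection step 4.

-1.5273

m = -2, h(m) = 5 (+); new bracket [-3, -2]
m = -2.5, h(m) = -4.5 (−); new bracket [-2.5, -2]
m = -2.25, h(m) = 1.03125 (+); new bracket [-2.5, -2.25]
m = -2.375, h(m) = -1.5273 (−); new bracket [-2.375, -2.25]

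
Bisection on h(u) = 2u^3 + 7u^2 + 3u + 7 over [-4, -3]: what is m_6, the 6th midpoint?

u = -3.5 gives h = -3.5, negative; keep [-3.5, -3]
u = -3.25 gives h = 2.53125, positive; keep [-3.5, -3.25]
u = -3.375 gives h = -0.277344, negative; keep [-3.375, -3.25]
u = -3.3125 gives h = 1.1772, positive; keep [-3.375, -3.3125]
u = -3.34375 gives h = 0.4627, positive; keep [-3.375, -3.34375]
u = -3.359375 gives h = 0.0959, positive; keep [-3.375, -3.359375]

-3.359375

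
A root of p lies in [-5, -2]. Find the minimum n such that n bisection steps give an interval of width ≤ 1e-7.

25

Width after n steps is 3/2^n. Need 2^n ≥ 3/1e-7 = 30000000.
2^24 = 16777216 < 30000000 ≤ 2^25 = 33554432, so n = 25.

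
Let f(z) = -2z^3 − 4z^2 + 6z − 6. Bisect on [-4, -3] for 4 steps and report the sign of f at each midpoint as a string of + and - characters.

++--

midpoint -3.5: f = 9.75 > 0 → [-3.5, -3]
midpoint -3.25: f = 0.90625 > 0 → [-3.25, -3]
midpoint -3.125: f = -2.777344 < 0 → [-3.25, -3.125]
midpoint -3.1875: f = -0.9946 < 0 → [-3.25, -3.1875]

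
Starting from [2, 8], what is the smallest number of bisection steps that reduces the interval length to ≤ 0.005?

11

Width after n steps is 6/2^n. Need 2^n ≥ 6/0.005 = 1200.
2^10 = 1024 < 1200 ≤ 2^11 = 2048, so n = 11.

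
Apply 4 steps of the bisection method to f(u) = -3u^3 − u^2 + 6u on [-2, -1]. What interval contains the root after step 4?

[-1.625, -1.5625]

m = -1.5, f(m) = -1.125 (−); new bracket [-2, -1.5]
m = -1.75, f(m) = 2.515625 (+); new bracket [-1.75, -1.5]
m = -1.625, f(m) = 0.482422 (+); new bracket [-1.625, -1.5]
m = -1.5625, f(m) = -0.3723 (−); new bracket [-1.625, -1.5625]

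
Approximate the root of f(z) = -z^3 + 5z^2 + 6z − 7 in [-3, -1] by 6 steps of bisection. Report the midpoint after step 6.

-1.59375

z = -2 gives f = 9, positive; keep [-2, -1]
z = -1.5 gives f = -1.375, negative; keep [-2, -1.5]
z = -1.75 gives f = 3.171875, positive; keep [-1.75, -1.5]
z = -1.625 gives f = 0.7441, positive; keep [-1.625, -1.5]
z = -1.5625 gives f = -0.3533, negative; keep [-1.625, -1.5625]
z = -1.59375 gives f = 0.1859, positive; keep [-1.59375, -1.5625]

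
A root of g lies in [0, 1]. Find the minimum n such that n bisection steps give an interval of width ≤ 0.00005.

15

Width after n steps is 1/2^n. Need 2^n ≥ 1/0.00005 = 20000.
2^14 = 16384 < 20000 ≤ 2^15 = 32768, so n = 15.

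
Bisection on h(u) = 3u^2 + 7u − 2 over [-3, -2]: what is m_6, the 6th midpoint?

m = -2.5, h(m) = -0.75 (−); new bracket [-3, -2.5]
m = -2.75, h(m) = 1.4375 (+); new bracket [-2.75, -2.5]
m = -2.625, h(m) = 0.296875 (+); new bracket [-2.625, -2.5]
m = -2.5625, h(m) = -0.2383 (−); new bracket [-2.625, -2.5625]
m = -2.59375, h(m) = 0.0264 (+); new bracket [-2.59375, -2.5625]
m = -2.578125, h(m) = -0.1067 (−); new bracket [-2.59375, -2.578125]

-2.578125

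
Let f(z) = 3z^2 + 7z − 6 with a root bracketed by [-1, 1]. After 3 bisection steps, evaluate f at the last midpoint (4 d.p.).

0.9375

f(0) = -6 < 0, so the root lies in [0, 1]
f(0.5) = -1.75 < 0, so the root lies in [0.5, 1]
f(0.75) = 0.9375 > 0, so the root lies in [0.5, 0.75]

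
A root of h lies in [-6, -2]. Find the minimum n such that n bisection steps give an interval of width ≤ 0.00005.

17

Width after n steps is 4/2^n. Need 2^n ≥ 4/0.00005 = 80000.
2^16 = 65536 < 80000 ≤ 2^17 = 131072, so n = 17.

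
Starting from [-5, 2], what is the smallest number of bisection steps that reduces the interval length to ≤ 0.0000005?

Width after n steps is 7/2^n. Need 2^n ≥ 7/0.0000005 = 14000000.
2^23 = 8388608 < 14000000 ≤ 2^24 = 16777216, so n = 24.

24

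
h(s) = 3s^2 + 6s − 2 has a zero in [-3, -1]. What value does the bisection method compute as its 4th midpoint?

-2.375

m = -2, h(m) = -2 (−); new bracket [-3, -2]
m = -2.5, h(m) = 1.75 (+); new bracket [-2.5, -2]
m = -2.25, h(m) = -0.3125 (−); new bracket [-2.5, -2.25]
m = -2.375, h(m) = 0.6719 (+); new bracket [-2.375, -2.25]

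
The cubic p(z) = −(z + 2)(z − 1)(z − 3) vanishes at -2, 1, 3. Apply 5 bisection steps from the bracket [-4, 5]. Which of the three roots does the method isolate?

z = 0.5 gives p = -3.125, negative; keep [-4, 0.5]
z = -1.75 gives p = -3.265625, negative; keep [-4, -1.75]
z = -2.875 gives p = 19.919922, positive; keep [-2.875, -1.75]
z = -2.3125 gives p = 5.4993, positive; keep [-2.3125, -1.75]
z = -2.03125 gives p = 0.4766, positive; keep [-2.03125, -1.75]

-2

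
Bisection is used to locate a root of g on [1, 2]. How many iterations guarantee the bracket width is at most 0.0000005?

Width after n steps is 1/2^n. Need 2^n ≥ 1/0.0000005 = 2000000.
2^20 = 1048576 < 2000000 ≤ 2^21 = 2097152, so n = 21.

21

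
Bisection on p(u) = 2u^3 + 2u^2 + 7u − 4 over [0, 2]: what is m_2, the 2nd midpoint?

0.5

p(1) = 7 > 0, so the root lies in [0, 1]
p(0.5) = 0.25 > 0, so the root lies in [0, 0.5]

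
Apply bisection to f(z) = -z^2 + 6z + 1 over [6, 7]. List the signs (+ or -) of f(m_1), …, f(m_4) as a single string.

--+-

midpoint 6.5: f = -2.25 < 0 → [6, 6.5]
midpoint 6.25: f = -0.5625 < 0 → [6, 6.25]
midpoint 6.125: f = 0.234375 > 0 → [6.125, 6.25]
midpoint 6.1875: f = -0.1602 < 0 → [6.125, 6.1875]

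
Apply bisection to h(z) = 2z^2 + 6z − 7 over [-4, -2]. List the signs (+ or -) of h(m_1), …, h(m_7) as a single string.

midpoint -3: h = -7 < 0 → [-4, -3]
midpoint -3.5: h = -3.5 < 0 → [-4, -3.5]
midpoint -3.75: h = -1.375 < 0 → [-4, -3.75]
midpoint -3.875: h = -0.2188 < 0 → [-4, -3.875]
midpoint -3.9375: h = 0.3828 > 0 → [-3.9375, -3.875]
midpoint -3.90625: h = 0.0801 > 0 → [-3.90625, -3.875]
midpoint -3.890625: h = -0.0698 < 0 → [-3.90625, -3.890625]

----++-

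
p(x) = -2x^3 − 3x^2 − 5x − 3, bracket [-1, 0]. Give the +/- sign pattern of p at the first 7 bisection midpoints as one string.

--+++--

p(-0.5) = -1 < 0, so the root lies in [-1, -0.5]
p(-0.75) = -0.09375 < 0, so the root lies in [-1, -0.75]
p(-0.875) = 0.417969 > 0, so the root lies in [-0.875, -0.75]
p(-0.8125) = 0.1548 > 0, so the root lies in [-0.8125, -0.75]
p(-0.78125) = 0.0289 > 0, so the root lies in [-0.78125, -0.75]
p(-0.765625) = -0.0328 < 0, so the root lies in [-0.78125, -0.765625]
p(-0.7734375) = -0.0021 < 0, so the root lies in [-0.78125, -0.7734375]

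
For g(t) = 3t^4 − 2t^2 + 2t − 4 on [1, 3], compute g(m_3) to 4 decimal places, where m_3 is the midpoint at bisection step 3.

g(2) = 40 > 0, so the root lies in [1, 2]
g(1.5) = 9.6875 > 0, so the root lies in [1, 1.5]
g(1.25) = 2.699219 > 0, so the root lies in [1, 1.25]

2.6992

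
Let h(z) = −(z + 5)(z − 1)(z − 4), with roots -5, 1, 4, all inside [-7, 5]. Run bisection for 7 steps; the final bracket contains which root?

z = -1 gives h = -40, negative; keep [-7, -1]
z = -4 gives h = -40, negative; keep [-7, -4]
z = -5.5 gives h = 30.875, positive; keep [-5.5, -4]
z = -4.75 gives h = -12.5781, negative; keep [-5.5, -4.75]
z = -5.125 gives h = 6.9863, positive; keep [-5.125, -4.75]
z = -4.9375 gives h = -3.3167, negative; keep [-5.125, -4.9375]
z = -5.03125 gives h = 1.7022, positive; keep [-5.03125, -4.9375]

-5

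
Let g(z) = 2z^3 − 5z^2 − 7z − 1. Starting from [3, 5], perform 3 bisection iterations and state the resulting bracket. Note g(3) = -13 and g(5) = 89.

g(4) = 19 > 0, so the root lies in [3, 4]
g(3.5) = -1 < 0, so the root lies in [3.5, 4]
g(3.75) = 7.90625 > 0, so the root lies in [3.5, 3.75]

[3.5, 3.75]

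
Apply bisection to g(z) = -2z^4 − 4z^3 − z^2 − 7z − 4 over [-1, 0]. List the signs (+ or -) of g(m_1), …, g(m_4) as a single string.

m = -0.5, g(m) = -0.375 (−); new bracket [-1, -0.5]
m = -0.75, g(m) = 1.742188 (+); new bracket [-0.75, -0.5]
m = -0.625, g(m) = 0.655762 (+); new bracket [-0.625, -0.5]
m = -0.5625, g(m) = 0.1328 (+); new bracket [-0.5625, -0.5]

-+++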